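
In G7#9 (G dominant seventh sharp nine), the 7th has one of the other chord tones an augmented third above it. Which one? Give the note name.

A#

Spelling the chord: G–B–D–F–A#.
The 7th is F. An augmented third above F is A#.
A# is the chord's 9th.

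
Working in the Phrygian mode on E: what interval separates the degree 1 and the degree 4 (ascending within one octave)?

The scale runs E F G A B C D.
So we need the interval from E up to A.
From E to A is 5 semitones, exactly the perfect fourth.

perfect 4th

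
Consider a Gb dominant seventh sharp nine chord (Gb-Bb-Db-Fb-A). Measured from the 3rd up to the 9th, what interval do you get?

So we need the interval from Bb up to A.
From Bb to A is 11 semitones, exactly the major seventh.

major 7th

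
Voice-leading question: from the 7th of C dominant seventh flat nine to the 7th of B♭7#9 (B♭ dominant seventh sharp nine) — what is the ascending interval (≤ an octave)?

The 7th of C dominant seventh flat nine is B♭; the 7th of B♭7#9 (B♭ dominant seventh sharp nine) is A♭.
7 letter names make it a seventh; at 10 semitones (a half step narrower than major) the quality is minor.

m7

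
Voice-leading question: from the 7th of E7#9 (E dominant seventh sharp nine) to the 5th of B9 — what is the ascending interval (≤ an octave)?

major third

E7#9 (E dominant seventh sharp nine) has D as its 7th, and B9 has F# as its 5th.
D up to F# spans 3 letter names and 4 semitones — a major third.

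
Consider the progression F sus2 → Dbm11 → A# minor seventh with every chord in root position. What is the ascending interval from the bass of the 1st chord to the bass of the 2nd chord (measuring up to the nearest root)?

The roots are F and Db.
From F to Db: 8 semitones over a sixth = minor.

minor sixth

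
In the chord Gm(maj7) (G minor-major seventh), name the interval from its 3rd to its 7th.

augmented 5th

Spelling the chord: G B♭ D F♯.
The 3rd is B♭ and the 7th is F♯.
From B♭ to F♯: 8 semitones over a fifth = augmented.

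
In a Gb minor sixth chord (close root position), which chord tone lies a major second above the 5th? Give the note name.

Eb

Spelling the chord: Gb–Bbb–Db–Eb.
The 5th is Db. A major second above Db is Eb.
Eb is the chord's 6th.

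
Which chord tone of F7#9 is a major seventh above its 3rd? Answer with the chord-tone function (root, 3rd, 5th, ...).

F7#9 (F dominant seventh sharp nine) is spelled F, A, C, E♭, G♯.
The 3rd is A. A major seventh above A is G♯.
G♯ is the chord's 9th.

9th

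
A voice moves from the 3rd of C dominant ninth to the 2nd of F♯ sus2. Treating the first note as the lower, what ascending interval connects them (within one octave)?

major third

The 3rd of C dominant ninth is E; the 2nd of F♯ sus2 is G♯.
E up to G♯ spans 3 letter names and 4 semitones — a major third.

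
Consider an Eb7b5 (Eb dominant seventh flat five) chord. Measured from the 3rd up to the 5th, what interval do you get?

The chord tones of Eb7b5 (Eb dominant seventh flat five) are Eb-G-Bbb-Db.
The 3rd is G and the 5th is Bbb.
From G to Bbb: 2 semitones over a third = diminished.

diminished third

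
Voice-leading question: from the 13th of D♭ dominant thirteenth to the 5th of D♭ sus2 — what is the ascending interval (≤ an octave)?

m7

D♭ dominant thirteenth has B♭ as its 13th, and D♭ sus2 has A♭ as its 5th.
B♭ up to A♭ is 10 semitones, a half step narrower than a major seventh, so the interval is minor.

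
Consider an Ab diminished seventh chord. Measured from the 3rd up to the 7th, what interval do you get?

The chord tones of Abdim7 are Ab, Cb, Ebb, Gbb.
3rd = Cb; 7th = Gbb.
5 letter names make it a fifth; at 6 semitones (a half step narrower than perfect) the quality is diminished.

diminished fifth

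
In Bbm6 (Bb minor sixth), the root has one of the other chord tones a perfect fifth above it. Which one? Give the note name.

F

Bb minor sixth is spelled Bb–Db–F–G.
The root is Bb. A perfect fifth above Bb is F.
F is the chord's 5th.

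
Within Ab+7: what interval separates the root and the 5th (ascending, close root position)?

A5

The chord tones of Ab augmented seventh are Ab C E Gb.
Root = Ab; 5th = E.
5 letter names make it a fifth; at 8 semitones (a half step wider than perfect) the quality is augmented.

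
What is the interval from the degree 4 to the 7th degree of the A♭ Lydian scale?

P4

A♭ lydian: A♭ B♭ C D E♭ F G.
The degree 4 is D and the 7th degree is G.
Counting 4 letters and 5 half steps from D gives a perfect fourth.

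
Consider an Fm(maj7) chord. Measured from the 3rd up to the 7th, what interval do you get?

Fm(maj7): F–A♭–C–E.
So we need the interval from A♭ up to E.
A♭ up to E is 8 semitones, a half step wider than a perfect fifth, so the interval is augmented.

augmented fifth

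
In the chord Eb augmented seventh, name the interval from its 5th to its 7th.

Eb+7: Eb–G–B–Db.
So we need the interval from B up to Db.
B up to Db is 2 semitones, a whole step narrower than a major third, so the interval is diminished.

diminished 3rd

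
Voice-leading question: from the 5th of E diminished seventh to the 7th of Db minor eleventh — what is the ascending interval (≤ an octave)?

E diminished seventh has Bb as its 5th, and Db minor eleventh has Cb as its 7th.
Bb up to Cb is 1 semitone, a half step narrower than a major second, so the interval is minor.

minor second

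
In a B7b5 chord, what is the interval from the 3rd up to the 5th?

B dominant seventh flat five is spelled B, D#, F, A.
The 3rd is D# and the 5th is F.
D# up to F is 2 semitones, a whole step narrower than a major third, so the interval is diminished.

diminished 3rd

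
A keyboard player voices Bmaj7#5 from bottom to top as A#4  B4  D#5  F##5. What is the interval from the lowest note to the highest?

The outer voices are A#4 and F##5.
A# up to F## spans 6 letter names and 9 semitones — a major sixth.

major sixth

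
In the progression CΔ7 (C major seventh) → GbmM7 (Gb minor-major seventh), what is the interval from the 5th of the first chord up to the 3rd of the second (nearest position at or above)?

The 5th of CΔ7 (C major seventh) is G; the 3rd of GbmM7 (Gb minor-major seventh) is Bbb.
From G to Bbb: 2 semitones over a third = diminished.

diminished third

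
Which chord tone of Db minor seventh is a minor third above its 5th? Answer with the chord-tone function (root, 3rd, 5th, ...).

7th

Spelling the chord: Db-Fb-Ab-Cb.
The 5th is Ab. A minor third above Ab is Cb.
Cb is the chord's 7th.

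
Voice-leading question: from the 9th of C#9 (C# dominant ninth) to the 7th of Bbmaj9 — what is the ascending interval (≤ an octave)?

C#9 (C# dominant ninth) has D# as its 9th, and Bbmaj9 has A as its 7th.
From D# to A: 6 semitones over a fifth = diminished.

diminished fifth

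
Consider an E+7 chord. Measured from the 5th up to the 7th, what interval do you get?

diminished third

E7#5: E-G#-B#-D.
5th = B#; 7th = D.
B# up to D is 2 semitones, a whole step narrower than a major third, so the interval is diminished.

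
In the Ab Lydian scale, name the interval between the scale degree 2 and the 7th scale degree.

Spelling the Ab Lydian scale: Ab Bb C D Eb F G.
So we need the interval from Bb up to G.
From Bb to G is 9 semitones, exactly the major sixth.

major 6th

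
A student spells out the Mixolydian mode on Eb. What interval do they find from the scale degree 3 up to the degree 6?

The scale runs Eb F G Ab Bb C Db.
So we need the interval from G up to C.
G up to C spans 4 letter names and 5 semitones — a perfect fourth.

perfect 4th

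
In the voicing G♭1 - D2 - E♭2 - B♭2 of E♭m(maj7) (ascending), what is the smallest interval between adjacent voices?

Adjacent intervals: G♭1→D2 = augmented fifth; D2→E♭2 = minor second; E♭2→B♭2 = perfect fifth.
The smallest is D2 to E♭2, a minor second (1 semitone).

m2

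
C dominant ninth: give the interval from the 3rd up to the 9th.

m7

C dominant ninth: C E G Bb D.
So we need the interval from E up to D.
7 letter names make it a seventh; at 10 semitones (a half step narrower than major) the quality is minor.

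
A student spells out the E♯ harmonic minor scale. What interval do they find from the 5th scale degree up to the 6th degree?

minor second

E♯ harmonic minor: E♯ F𝄪 G♯ A♯ B♯ C♯ D𝄪.
5th scale degree = B♯; scale degree 6 = C♯.
2 letter names make it a second; at 1 semitone (a half step narrower than major) the quality is minor.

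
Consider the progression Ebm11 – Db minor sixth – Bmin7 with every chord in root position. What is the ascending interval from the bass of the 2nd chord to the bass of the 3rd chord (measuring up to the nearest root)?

The roots are Db and B.
From Db to B: 10 semitones over a sixth = augmented.

augmented sixth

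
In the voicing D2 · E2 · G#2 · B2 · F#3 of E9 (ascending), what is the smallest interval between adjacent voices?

Adjacent intervals: D2→E2 = major second; E2→G#2 = major third; G#2→B2 = minor third; B2→F#3 = perfect fifth.
The smallest is D2 to E2, a major second (2 semitones).

major second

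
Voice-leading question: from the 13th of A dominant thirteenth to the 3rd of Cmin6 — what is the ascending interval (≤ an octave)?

diminished 7th

A dominant thirteenth has F# as its 13th, and Cmin6 has Eb as its 3rd.
F# up to Eb is 9 semitones, a whole step narrower than a major seventh, so the interval is diminished.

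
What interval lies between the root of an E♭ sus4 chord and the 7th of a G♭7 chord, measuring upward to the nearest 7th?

minor 2nd

E♭ sus4 has E♭ as its root, and G♭7 has F♭ as its 7th.
From E♭ to F♭: 1 semitone over a second = minor.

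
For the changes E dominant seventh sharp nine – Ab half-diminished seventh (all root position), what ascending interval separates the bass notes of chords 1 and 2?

diminished fourth

The roots are E and Ab.
E up to Ab is 4 semitones, a half step narrower than a perfect fourth, so the interval is diminished.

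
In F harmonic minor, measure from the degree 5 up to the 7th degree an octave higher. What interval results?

major tenth

Spelling F harmonic minor: F G Ab Bb C Db E.
The degree 5 is C and the 7th degree (up an octave) is E.
Counting 10 letters and 16 half steps from C gives a major tenth.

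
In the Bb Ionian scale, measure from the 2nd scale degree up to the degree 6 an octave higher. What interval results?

Bb major: Bb C D Eb F G A.
So we need the interval from C up to G.
Counting 12 letters and 19 half steps from C gives a perfect twelfth.

perfect twelfth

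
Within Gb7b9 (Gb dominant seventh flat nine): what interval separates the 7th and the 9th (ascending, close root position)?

The chord tones of Gb dominant seventh flat nine are Gb-Bb-Db-Fb-Abb.
7th = Fb; 9th = Abb.
Fb up to Abb is 3 semitones, a half step narrower than a major third, so the interval is minor.

minor third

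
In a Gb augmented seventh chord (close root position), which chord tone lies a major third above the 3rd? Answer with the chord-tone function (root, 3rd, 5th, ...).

Gbaug7 is spelled Gb-Bb-D-Fb.
The 3rd is Bb. A major third above Bb is D.
D is the chord's 5th.

5th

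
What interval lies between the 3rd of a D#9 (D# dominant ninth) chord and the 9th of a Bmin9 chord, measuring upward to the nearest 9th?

The 3rd of D#9 (D# dominant ninth) is F##; the 9th of Bmin9 is C#.
From F## to C#: 6 semitones over a fifth = diminished.

diminished fifth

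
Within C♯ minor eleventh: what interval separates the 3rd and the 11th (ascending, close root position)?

C♯m11 (C♯ minor eleventh): C♯–E–G♯–B–D♯–F♯.
The 3rd is E and the 11th is F♯.
From E to F♯ is 14 semitones, exactly the major ninth.

major ninth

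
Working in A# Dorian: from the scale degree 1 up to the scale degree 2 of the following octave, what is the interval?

A# dorian: A# B# C# D# E# F## G#.
The scale degree 1 is A# and the 2nd scale degree (up an octave) is B#.
Counting 9 letters and 14 half steps from A# gives a major ninth.

major ninth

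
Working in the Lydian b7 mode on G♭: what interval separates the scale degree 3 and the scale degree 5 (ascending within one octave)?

minor 3rd

Spelling the Lydian b7 mode on G♭: G♭ A♭ B♭ C D♭ E♭ F♭.
That puts B♭ below D♭.
From B♭ to D♭: 3 semitones over a third = minor.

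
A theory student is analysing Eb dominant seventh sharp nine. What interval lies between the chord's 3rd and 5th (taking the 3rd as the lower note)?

Eb7#9 is spelled Eb G Bb Db F#.
That puts G below Bb.
G up to Bb is 3 semitones, a half step narrower than a major third, so the interval is minor.

minor 3rd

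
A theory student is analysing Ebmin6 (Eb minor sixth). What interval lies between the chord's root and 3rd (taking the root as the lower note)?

minor third

Ebmin6 is spelled Eb, Gb, Bb, C.
The root is Eb and the 3rd is Gb.
From Eb to Gb: 3 semitones over a third = minor.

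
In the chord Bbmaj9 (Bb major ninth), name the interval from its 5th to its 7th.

major 3rd

Bb major ninth: Bb–D–F–A–C.
So we need the interval from F up to A.
F up to A spans 3 letter names and 4 semitones — a major third.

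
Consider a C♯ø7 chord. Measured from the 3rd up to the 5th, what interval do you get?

minor third

The chord tones of C♯ø (C♯ half-diminished seventh) are C♯–E–G–B.
The 3rd is E and the 5th is G.
From E to G: 3 semitones over a third = minor.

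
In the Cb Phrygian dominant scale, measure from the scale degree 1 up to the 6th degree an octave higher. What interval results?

Spelling the Cb Phrygian dominant scale: Cb Dbb Eb Fb Gb Abb Bbb.
Scale degree 1 = Cb; degree 6 (up an octave) = Abb.
From Cb to Abb: 20 semitones over a thirteenth = minor.

m13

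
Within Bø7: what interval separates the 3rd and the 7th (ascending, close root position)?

Bø7 is spelled B–D–F–A.
So we need the interval from D up to A.
Counting 5 letters and 7 half steps from D gives a perfect fifth.

P5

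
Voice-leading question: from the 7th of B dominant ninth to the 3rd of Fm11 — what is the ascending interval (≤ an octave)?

diminished 8th

B dominant ninth has A as its 7th, and Fm11 has A♭ as its 3rd.
From A to A♭: 11 semitones over an octave = diminished.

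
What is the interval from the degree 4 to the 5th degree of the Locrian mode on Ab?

minor second

Spelling the Locrian mode on Ab: Ab Bbb Cb Db Ebb Fb Gb.
So we need the interval from Db up to Ebb.
From Db to Ebb: 1 semitone over a second = minor.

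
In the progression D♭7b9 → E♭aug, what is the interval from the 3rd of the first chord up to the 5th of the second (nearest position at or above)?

The 3rd of D♭7b9 is F; the 5th of E♭aug is B.
4 letter names make it a fourth; at 6 semitones (a half step wider than perfect) the quality is augmented.

A4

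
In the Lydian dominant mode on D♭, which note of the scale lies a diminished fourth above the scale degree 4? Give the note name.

Cb

The scale is D♭ E♭ F G A♭ B♭ C♭.
The scale degree 4 is G; a diminished fourth above that is C♭ — scale degree 7.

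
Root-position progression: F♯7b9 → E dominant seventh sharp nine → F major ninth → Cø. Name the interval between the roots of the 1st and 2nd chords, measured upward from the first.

The roots are F♯ and E.
F♯ up to E is 10 semitones, a half step narrower than a major seventh, so the interval is minor.

minor 7th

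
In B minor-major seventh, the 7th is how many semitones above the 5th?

4

Spelling the chord: B, D, F#, A#.
F# to A# is a major third: 4 semitones.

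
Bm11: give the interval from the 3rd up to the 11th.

The chord tones of Bm11 are B–D–F♯–A–C♯–E.
The 3rd is D and the 11th is E.
D up to E spans 9 letter names and 14 semitones — a major ninth.

major 9th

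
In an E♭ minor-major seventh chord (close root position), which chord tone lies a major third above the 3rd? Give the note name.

Bb

Spelling the chord: E♭ G♭ B♭ D.
The 3rd is G♭. A major third above G♭ is B♭.
B♭ is the chord's 5th.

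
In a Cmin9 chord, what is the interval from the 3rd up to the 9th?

major seventh

Cmin9: C, Eb, G, Bb, D.
The 3rd is Eb and the 9th is D.
From Eb to D is 11 semitones, exactly the major seventh.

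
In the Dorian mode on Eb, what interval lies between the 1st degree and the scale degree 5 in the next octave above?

Eb dorian: Eb F Gb Ab Bb C Db.
The 1st degree is Eb and the 5th scale degree (up an octave) is Bb.
Eb up to Bb spans 12 letter names and 19 semitones — a perfect twelfth.

perfect twelfth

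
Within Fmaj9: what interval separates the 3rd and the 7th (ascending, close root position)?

P5

Fmaj9: F–A–C–E–G.
The 3rd is A and the 7th is E.
From A to E is 7 semitones, exactly the perfect fifth.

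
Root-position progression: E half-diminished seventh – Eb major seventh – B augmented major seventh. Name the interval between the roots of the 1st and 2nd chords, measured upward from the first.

diminished 8th

The roots are E and Eb.
E up to Eb is 11 semitones, a half step narrower than a perfect octave, so the interval is diminished.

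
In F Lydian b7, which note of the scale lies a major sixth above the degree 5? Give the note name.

A

The scale is F G A B C D Eb.
The degree 5 is C; a major sixth above that is A — scale degree 3.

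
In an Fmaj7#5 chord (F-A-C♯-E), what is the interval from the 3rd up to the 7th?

perfect fifth

That puts A below E.
Counting 5 letters and 7 half steps from A gives a perfect fifth.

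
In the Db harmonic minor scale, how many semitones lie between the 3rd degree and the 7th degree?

8

The scale is Db Eb Fb Gb Ab Bbb C.
Fb up to C is an augmented fifth — 8 semitones.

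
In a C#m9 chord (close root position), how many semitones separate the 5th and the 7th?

C# minor ninth is spelled C#–E–G#–B–D#.
G# to B is a minor third: 3 semitones.

3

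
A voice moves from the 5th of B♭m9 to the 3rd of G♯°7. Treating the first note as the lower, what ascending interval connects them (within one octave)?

B♭m9 has F as its 5th, and G♯°7 has B as its 3rd.
From F to B: 6 semitones over a fourth = augmented.

A4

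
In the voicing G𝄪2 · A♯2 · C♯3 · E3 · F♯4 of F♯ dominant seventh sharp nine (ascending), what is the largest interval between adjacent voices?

Adjacent intervals: G𝄪2→A♯2 = minor second; A♯2→C♯3 = minor third; C♯3→E3 = minor third; E3→F♯4 = major ninth.
The largest is E3 to F♯4, a major ninth (14 semitones).

major ninth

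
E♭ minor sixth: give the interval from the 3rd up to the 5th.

major third

E♭min6 is spelled E♭–G♭–B♭–C.
3rd = G♭; 5th = B♭.
Counting 3 letters and 4 half steps from G♭ gives a major third.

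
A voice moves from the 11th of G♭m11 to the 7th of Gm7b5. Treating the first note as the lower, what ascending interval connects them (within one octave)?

A4

G♭m11 has C♭ as its 11th, and Gm7b5 has F as its 7th.
C♭ up to F is 6 semitones, a half step wider than a perfect fourth, so the interval is augmented.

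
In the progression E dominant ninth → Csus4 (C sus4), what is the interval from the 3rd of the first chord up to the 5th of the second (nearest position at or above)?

E dominant ninth has G# as its 3rd, and Csus4 (C sus4) has G as its 5th.
From G# to G: 11 semitones over an octave = diminished.

d8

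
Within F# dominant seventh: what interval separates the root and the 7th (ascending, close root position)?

minor seventh

The chord tones of F#7 (F# dominant seventh) are F#-A#-C#-E.
Root = F#; 7th = E.
From F# to E: 10 semitones over a seventh = minor.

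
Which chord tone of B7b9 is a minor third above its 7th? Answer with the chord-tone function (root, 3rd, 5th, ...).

9th

The chord tones of B7b9 are B-D#-F#-A-C.
The 7th is A. A minor third above A is C.
C is the chord's 9th.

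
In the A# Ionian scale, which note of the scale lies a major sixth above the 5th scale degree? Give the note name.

The scale is A# B# C## D# E# F## G##.
The 5th scale degree is E#; a major sixth above that is C## — scale degree 3.

C##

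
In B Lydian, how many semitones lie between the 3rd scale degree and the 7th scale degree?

7

The scale is B C# D# E# F# G# A#.
D# up to A# is a perfect fifth — 7 semitones.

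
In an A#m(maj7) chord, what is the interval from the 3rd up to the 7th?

The chord tones of A#mM7 are A#, C#, E#, G##.
The 3rd is C# and the 7th is G##.
C# up to G## is 8 semitones, a half step wider than a perfect fifth, so the interval is augmented.

augmented 5th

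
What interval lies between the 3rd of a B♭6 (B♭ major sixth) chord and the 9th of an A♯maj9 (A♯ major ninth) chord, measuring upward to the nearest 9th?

B♭6 (B♭ major sixth) has D as its 3rd, and A♯maj9 (A♯ major ninth) has B♯ as its 9th.
D up to B♯ is 10 semitones, a half step wider than a major sixth, so the interval is augmented.

augmented sixth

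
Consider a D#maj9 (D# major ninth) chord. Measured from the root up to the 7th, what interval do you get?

D#maj9: D#-F##-A#-C##-E#.
Root = D#; 7th = C##.
D# up to C## spans 7 letter names and 11 semitones — a major seventh.

major seventh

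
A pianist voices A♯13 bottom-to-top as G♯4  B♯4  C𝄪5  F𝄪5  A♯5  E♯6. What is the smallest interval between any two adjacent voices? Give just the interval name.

Adjacent intervals: G♯4→B♯4 = major third; B♯4→C𝄪5 = major second; C𝄪5→F𝄪5 = perfect fourth; F𝄪5→A♯5 = minor third; A♯5→E♯6 = perfect fifth.
The smallest is B♯4 to C𝄪5, a major second (2 semitones).

major second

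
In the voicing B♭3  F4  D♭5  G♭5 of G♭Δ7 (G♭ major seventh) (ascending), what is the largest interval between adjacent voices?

m6

Adjacent intervals: B♭3→F4 = perfect fifth; F4→D♭5 = minor sixth; D♭5→G♭5 = perfect fourth.
The largest is F4 to D♭5, a minor sixth (8 semitones).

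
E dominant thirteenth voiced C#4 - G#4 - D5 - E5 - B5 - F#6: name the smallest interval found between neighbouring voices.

major second

Adjacent intervals: C#4→G#4 = perfect fifth; G#4→D5 = diminished fifth; D5→E5 = major second; E5→B5 = perfect fifth; B5→F#6 = perfect fifth.
The smallest is D5 to E5, a major second (2 semitones).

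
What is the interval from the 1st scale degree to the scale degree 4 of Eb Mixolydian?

Spelling Eb Mixolydian: Eb F G Ab Bb C Db.
So we need the interval from Eb up to Ab.
Counting 4 letters and 5 half steps from Eb gives a perfect fourth.

perfect fourth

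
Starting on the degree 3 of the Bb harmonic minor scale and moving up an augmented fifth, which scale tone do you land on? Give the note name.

A

The scale is Bb C Db Eb F Gb A.
The degree 3 is Db; an augmented fifth above that is A — scale degree 7.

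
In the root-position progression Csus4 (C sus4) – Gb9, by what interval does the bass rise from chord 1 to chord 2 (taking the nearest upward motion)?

diminished fifth

The roots are C and Gb.
From C to Gb: 6 semitones over a fifth = diminished.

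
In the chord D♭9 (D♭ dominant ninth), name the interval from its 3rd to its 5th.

minor third

The chord tones of D♭9 are D♭, F, A♭, C♭, E♭.
3rd = F; 5th = A♭.
F up to A♭ is 3 semitones, a half step narrower than a major third, so the interval is minor.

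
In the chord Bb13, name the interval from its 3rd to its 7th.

Bb13 (Bb dominant thirteenth): Bb-D-F-Ab-C-G.
The 3rd is D and the 7th is Ab.
From D to Ab: 6 semitones over a fifth = diminished.
This 3–7 tritone is the characteristic tension at the heart of the dominant sound.

diminished 5th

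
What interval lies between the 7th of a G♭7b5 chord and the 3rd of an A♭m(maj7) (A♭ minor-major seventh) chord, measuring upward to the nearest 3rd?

perfect fifth

The 7th of G♭7b5 is F♭; the 3rd of A♭m(maj7) (A♭ minor-major seventh) is C♭.
From F♭ to C♭ is 7 semitones, exactly the perfect fifth.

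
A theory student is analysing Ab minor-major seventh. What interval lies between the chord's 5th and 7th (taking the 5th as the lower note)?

The chord tones of Abm(maj7) are Ab Cb Eb G.
The 5th is Eb and the 7th is G.
From Eb to G is 4 semitones, exactly the major third.

major third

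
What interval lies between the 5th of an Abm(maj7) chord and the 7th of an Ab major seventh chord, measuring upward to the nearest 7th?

major 3rd

The 5th of Abm(maj7) is Eb; the 7th of Ab major seventh is G.
Counting 3 letters and 4 half steps from Eb gives a major third.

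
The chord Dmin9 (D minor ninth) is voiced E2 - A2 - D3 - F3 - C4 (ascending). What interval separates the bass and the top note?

minor thirteenth

The outer voices are E2 and C4.
From E to C: 20 semitones over a thirteenth = minor.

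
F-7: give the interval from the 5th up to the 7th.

minor third

Fmin7: F-A♭-C-E♭.
The 5th is C and the 7th is E♭.
C up to E♭ is 3 semitones, a half step narrower than a major third, so the interval is minor.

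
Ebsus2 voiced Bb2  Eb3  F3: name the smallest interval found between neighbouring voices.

Adjacent intervals: Bb2→Eb3 = perfect fourth; Eb3→F3 = major second.
The smallest is Eb3 to F3, a major second (2 semitones).

major second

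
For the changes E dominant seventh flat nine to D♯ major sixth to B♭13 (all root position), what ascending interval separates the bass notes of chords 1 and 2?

The roots are E and D♯.
Counting 7 letters and 11 half steps from E gives a major seventh.

M7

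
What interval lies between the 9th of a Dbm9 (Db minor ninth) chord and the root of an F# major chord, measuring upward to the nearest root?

Dbm9 (Db minor ninth) has Eb as its 9th, and F# major has F# as its root.
From Eb to F#: 3 semitones over a second = augmented.

augmented second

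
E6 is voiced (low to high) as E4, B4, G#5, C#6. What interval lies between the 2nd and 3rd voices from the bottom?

Those voices are B4 and G#5.
From B to G# is 9 semitones, exactly the major sixth.

M6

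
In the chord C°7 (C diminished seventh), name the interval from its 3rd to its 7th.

d5

Cdim7 is spelled C–Eb–Gb–Bbb.
3rd = Eb; 7th = Bbb.
Eb up to Bbb is 6 semitones, a half step narrower than a perfect fifth, so the interval is diminished.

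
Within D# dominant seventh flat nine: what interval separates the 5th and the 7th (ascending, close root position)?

D#7b9: D# F## A# C# E.
The 5th is A# and the 7th is C#.
A# up to C# is 3 semitones, a half step narrower than a major third, so the interval is minor.

minor third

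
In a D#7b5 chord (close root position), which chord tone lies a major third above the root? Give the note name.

F##

D#7b5: D#–F##–A–C#.
The root is D#. A major third above D# is F##.
F## is the chord's 3rd.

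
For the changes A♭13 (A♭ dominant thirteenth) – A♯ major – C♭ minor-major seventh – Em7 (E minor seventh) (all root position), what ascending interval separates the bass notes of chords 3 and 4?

The roots are C♭ and E.
3 letter names make it a third; at 5 semitones (a half step wider than major) the quality is augmented.

augmented third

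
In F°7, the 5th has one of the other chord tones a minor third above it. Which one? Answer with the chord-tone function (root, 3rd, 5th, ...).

7th

Spelling the chord: F–Ab–Cb–Ebb.
The 5th is Cb. A minor third above Cb is Ebb.
Ebb is the chord's 7th.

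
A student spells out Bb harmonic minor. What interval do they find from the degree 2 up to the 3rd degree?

Bb harmonic minor: Bb C Db Eb F Gb A.
The degree 2 is C and the 3rd degree is Db.
From C to Db: 1 semitone over a second = minor.

minor 2nd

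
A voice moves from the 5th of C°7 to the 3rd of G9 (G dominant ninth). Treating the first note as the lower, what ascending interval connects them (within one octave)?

augmented third

C°7 has Gb as its 5th, and G9 (G dominant ninth) has B as its 3rd.
Gb up to B is 5 semitones, a half step wider than a major third, so the interval is augmented.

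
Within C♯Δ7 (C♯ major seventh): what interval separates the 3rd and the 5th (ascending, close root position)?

The chord tones of C♯maj7 are C♯, E♯, G♯, B♯.
The 3rd is E♯ and the 5th is G♯.
3 letter names make it a third; at 3 semitones (a half step narrower than major) the quality is minor.

minor 3rd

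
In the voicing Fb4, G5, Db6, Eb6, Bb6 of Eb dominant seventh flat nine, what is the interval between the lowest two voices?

Those voices are Fb4 and G5.
Fb up to G is 15 semitones, a half step wider than a major ninth, so the interval is augmented.

augmented 9th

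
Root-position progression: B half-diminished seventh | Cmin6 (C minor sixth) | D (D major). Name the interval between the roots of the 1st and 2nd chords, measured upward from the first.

minor second

The roots are B and C.
B up to C is 1 semitone, a half step narrower than a major second, so the interval is minor.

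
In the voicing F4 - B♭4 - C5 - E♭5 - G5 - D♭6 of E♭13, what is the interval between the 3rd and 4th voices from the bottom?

Those voices are C5 and E♭5.
From C to E♭: 3 semitones over a third = minor.

m3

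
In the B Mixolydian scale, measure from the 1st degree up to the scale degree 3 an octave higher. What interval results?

major tenth

B mixolydian: B C♯ D♯ E F♯ G♯ A.
That puts B below D♯.
From B to D♯ is 16 semitones, exactly the major tenth.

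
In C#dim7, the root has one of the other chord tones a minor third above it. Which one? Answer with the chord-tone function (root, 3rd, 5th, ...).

C#°7 is spelled C#, E, G, Bb.
The root is C#. A minor third above C# is E.
E is the chord's 3rd.

3rd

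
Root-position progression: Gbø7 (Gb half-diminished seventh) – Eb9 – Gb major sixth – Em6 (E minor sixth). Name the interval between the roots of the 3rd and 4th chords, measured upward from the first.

augmented sixth

The roots are Gb and E.
Gb up to E is 10 semitones, a half step wider than a major sixth, so the interval is augmented.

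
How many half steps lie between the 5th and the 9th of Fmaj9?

7

The chord tones of Fmaj9 are F, A, C, E, G.
C to G is a perfect fifth: 7 semitones.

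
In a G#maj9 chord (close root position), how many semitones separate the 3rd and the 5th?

3

G#maj9 is spelled G#–B#–D#–F##–A#.
B# to D# is a minor third: 3 semitones.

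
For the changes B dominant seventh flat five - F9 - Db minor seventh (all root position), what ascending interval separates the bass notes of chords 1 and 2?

The roots are B and F.
From B to F: 6 semitones over a fifth = diminished.

diminished fifth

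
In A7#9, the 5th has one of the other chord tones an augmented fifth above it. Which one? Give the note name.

B#

Spelling the chord: A–C♯–E–G–B♯.
The 5th is E. An augmented fifth above E is B♯.
B♯ is the chord's 9th.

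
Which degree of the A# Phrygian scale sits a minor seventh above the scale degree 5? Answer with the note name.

D#

The scale is A# B C# D# E# F# G#.
The scale degree 5 is E#; a minor seventh above that is D# — scale degree 4.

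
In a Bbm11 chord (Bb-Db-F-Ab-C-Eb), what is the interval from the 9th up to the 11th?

m3

9th = C; 11th = Eb.
3 letter names make it a third; at 3 semitones (a half step narrower than major) the quality is minor.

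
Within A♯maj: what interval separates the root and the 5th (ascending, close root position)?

A♯maj is spelled A♯–C𝄪–E♯.
So we need the interval from A♯ up to E♯.
From A♯ to E♯ is 7 semitones, exactly the perfect fifth.

perfect fifth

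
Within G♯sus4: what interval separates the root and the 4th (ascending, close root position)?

G♯ sus4: G♯ C♯ D♯.
That puts G♯ below C♯.
Counting 4 letters and 5 half steps from G♯ gives a perfect fourth.

perfect 4th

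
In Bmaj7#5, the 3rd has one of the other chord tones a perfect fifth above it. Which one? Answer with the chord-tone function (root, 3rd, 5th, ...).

Bmaj7#5 (B augmented major seventh) is spelled B–D#–F##–A#.
The 3rd is D#. A perfect fifth above D# is A#.
A# is the chord's 7th.

7th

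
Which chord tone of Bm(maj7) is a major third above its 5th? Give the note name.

A#

Spelling the chord: B, D, F♯, A♯.
The 5th is F♯. A major third above F♯ is A♯.
A♯ is the chord's 7th.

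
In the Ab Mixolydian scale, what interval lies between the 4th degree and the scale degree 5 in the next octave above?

major ninth

Spelling the Ab Mixolydian scale: Ab Bb C Db Eb F Gb.
That puts Db below Eb.
Counting 9 letters and 14 half steps from Db gives a major ninth.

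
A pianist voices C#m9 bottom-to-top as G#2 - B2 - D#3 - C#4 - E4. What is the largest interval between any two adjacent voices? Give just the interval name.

minor seventh

Adjacent intervals: G#2→B2 = minor third; B2→D#3 = major third; D#3→C#4 = minor seventh; C#4→E4 = minor third.
The largest is D#3 to C#4, a minor seventh (10 semitones).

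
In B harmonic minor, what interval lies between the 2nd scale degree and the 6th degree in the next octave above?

B harmonic minor: B C# D E F# G A#.
2nd scale degree = C#; 6th degree (up an octave) = G.
From C# to G: 18 semitones over a twelfth = diminished.

diminished twelfth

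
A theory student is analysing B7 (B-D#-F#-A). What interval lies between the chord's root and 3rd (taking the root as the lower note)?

The root is B and the 3rd is D#.
Counting 3 letters and 4 half steps from B gives a major third.

major third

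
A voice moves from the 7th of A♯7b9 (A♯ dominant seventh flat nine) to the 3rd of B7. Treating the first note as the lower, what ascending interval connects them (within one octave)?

perfect 5th

The 7th of A♯7b9 (A♯ dominant seventh flat nine) is G♯; the 3rd of B7 is D♯.
G♯ up to D♯ spans 5 letter names and 7 semitones — a perfect fifth.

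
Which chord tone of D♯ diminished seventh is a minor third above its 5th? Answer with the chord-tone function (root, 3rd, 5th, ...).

D♯°7 (D♯ diminished seventh) is spelled D♯ F♯ A C.
The 5th is A. A minor third above A is C.
C is the chord's 7th.

7th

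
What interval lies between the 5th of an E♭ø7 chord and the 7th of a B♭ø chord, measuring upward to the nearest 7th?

major seventh

E♭ø7 has B𝄫 as its 5th, and B♭ø has A♭ as its 7th.
From B𝄫 to A♭ is 11 semitones, exactly the major seventh.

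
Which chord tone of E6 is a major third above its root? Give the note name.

G#

E6 (E major sixth): E-G♯-B-C♯.
The root is E. A major third above E is G♯.
G♯ is the chord's 3rd.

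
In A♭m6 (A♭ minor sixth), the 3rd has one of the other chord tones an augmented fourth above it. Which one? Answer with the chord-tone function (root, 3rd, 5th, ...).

6th

A♭min6 is spelled A♭, C♭, E♭, F.
The 3rd is C♭. An augmented fourth above C♭ is F.
F is the chord's 6th.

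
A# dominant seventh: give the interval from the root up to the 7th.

A#7: A#–C##–E#–G#.
Root = A#; 7th = G#.
From A# to G#: 10 semitones over a seventh = minor.

minor seventh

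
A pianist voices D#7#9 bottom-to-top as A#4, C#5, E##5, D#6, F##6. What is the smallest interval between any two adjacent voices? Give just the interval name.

minor third

Adjacent intervals: A#4→C#5 = minor third; C#5→E##5 = augmented third; E##5→D#6 = diminished seventh; D#6→F##6 = major third.
The smallest is A#4 to C#5, a minor third (3 semitones).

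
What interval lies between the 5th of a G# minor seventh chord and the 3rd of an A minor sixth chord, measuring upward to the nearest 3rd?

G# minor seventh has D# as its 5th, and A minor sixth has C as its 3rd.
D# up to C is 9 semitones, a whole step narrower than a major seventh, so the interval is diminished.

diminished seventh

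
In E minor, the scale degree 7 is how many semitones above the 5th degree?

The scale is E F♯ G A B C D.
B up to D is a minor third — 3 semitones.

3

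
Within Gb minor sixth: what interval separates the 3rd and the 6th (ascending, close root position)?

A4

Gbm6: Gb–Bbb–Db–Eb.
That puts Bbb below Eb.
4 letter names make it a fourth; at 6 semitones (a half step wider than perfect) the quality is augmented.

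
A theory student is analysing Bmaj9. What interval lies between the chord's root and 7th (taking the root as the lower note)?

The chord tones of Bmaj9 (B major ninth) are B-D#-F#-A#-C#.
Root = B; 7th = A#.
Counting 7 letters and 11 half steps from B gives a major seventh.

M7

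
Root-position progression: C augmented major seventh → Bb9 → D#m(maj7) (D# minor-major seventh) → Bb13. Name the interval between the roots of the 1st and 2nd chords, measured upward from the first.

The roots are C and Bb.
C up to Bb is 10 semitones, a half step narrower than a major seventh, so the interval is minor.

minor seventh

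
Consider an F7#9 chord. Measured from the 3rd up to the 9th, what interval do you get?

F7#9: F A C E♭ G♯.
3rd = A; 9th = G♯.
Counting 7 letters and 11 half steps from A gives a major seventh.

major 7th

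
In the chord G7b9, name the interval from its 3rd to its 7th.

diminished fifth

G dominant seventh flat nine: G, B, D, F, A♭.
So we need the interval from B up to F.
From B to F: 6 semitones over a fifth = diminished.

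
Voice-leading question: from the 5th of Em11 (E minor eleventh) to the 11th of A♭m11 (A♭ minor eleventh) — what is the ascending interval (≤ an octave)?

diminished third

The 5th of Em11 (E minor eleventh) is B; the 11th of A♭m11 (A♭ minor eleventh) is D♭.
From B to D♭: 2 semitones over a third = diminished.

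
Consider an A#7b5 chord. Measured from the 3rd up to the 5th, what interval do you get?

diminished 3rd

Spelling the chord: A#, C##, E, G#.
So we need the interval from C## up to E.
From C## to E: 2 semitones over a third = diminished.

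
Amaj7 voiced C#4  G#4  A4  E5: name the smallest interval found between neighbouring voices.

m2

Adjacent intervals: C#4→G#4 = perfect fifth; G#4→A4 = minor second; A4→E5 = perfect fifth.
The smallest is G#4 to A4, a minor second (1 semitone).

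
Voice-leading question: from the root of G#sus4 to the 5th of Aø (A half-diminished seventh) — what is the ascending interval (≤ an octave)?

G#sus4 has G# as its root, and Aø (A half-diminished seventh) has Eb as its 5th.
From G# to Eb: 7 semitones over a sixth = diminished.

diminished sixth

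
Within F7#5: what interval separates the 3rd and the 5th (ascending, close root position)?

The chord tones of Faug7 are F, A, C#, Eb.
That puts A below C#.
From A to C# is 4 semitones, exactly the major third.

M3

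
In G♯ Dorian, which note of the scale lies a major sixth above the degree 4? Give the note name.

The scale is G♯ A♯ B C♯ D♯ E♯ F♯.
The degree 4 is C♯; a major sixth above that is A♯ — scale degree 2.

A#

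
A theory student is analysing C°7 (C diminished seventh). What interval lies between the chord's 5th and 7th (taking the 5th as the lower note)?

The chord tones of C diminished seventh are C, Eb, Gb, Bbb.
5th = Gb; 7th = Bbb.
Gb up to Bbb is 3 semitones, a half step narrower than a major third, so the interval is minor.

minor 3rd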